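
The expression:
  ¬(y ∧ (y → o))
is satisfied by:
  {o: False, y: False}
  {y: True, o: False}
  {o: True, y: False}


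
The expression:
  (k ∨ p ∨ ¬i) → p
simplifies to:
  p ∨ (i ∧ ¬k)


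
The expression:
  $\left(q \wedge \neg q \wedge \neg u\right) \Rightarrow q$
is always true.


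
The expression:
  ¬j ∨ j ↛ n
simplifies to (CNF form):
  ¬j ∨ ¬n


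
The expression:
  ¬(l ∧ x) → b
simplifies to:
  b ∨ (l ∧ x)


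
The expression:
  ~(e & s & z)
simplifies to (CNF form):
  ~e | ~s | ~z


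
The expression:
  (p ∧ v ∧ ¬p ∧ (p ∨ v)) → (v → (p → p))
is always true.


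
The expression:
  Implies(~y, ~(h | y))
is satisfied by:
  {y: True, h: False}
  {h: False, y: False}
  {h: True, y: True}


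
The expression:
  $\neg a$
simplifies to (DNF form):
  $\neg a$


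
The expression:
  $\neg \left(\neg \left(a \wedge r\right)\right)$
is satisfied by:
  {r: True, a: True}


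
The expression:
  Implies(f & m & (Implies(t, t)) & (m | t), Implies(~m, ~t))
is always true.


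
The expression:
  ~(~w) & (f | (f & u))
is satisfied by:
  {w: True, f: True}


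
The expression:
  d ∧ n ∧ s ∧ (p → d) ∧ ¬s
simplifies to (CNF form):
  False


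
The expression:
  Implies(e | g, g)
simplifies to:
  g | ~e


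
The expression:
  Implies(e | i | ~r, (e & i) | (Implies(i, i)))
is always true.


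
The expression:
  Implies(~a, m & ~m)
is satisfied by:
  {a: True}


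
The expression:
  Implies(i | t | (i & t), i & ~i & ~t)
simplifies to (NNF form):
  ~i & ~t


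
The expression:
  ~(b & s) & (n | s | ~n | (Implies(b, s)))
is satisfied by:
  {s: False, b: False}
  {b: True, s: False}
  {s: True, b: False}


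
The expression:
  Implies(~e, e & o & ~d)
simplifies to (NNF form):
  e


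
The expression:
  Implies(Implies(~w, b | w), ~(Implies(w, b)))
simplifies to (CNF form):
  ~b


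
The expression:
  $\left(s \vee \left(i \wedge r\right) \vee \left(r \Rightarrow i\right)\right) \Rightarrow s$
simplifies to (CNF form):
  $\left(r \vee s\right) \wedge \left(s \vee \neg i\right)$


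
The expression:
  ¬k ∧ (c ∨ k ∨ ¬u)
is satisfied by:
  {c: True, u: False, k: False}
  {u: False, k: False, c: False}
  {c: True, u: True, k: False}


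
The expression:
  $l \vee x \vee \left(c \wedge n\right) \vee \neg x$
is always true.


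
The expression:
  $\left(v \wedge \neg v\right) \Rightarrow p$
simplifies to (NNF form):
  $\text{True}$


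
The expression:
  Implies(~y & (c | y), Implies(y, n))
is always true.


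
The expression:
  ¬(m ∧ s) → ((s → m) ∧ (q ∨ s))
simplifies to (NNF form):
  (m ∧ s) ∨ (q ∧ ¬s)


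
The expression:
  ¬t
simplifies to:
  ¬t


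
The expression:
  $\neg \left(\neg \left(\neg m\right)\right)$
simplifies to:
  $\neg m$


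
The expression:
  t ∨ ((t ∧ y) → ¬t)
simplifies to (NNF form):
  True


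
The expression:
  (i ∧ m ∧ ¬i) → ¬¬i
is always true.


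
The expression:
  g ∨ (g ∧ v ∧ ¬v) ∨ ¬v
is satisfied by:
  {g: True, v: False}
  {v: False, g: False}
  {v: True, g: True}


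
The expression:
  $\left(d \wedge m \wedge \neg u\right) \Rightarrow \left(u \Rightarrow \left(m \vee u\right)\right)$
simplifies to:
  $\text{True}$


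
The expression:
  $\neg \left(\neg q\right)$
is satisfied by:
  {q: True}


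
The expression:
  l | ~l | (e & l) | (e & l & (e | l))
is always true.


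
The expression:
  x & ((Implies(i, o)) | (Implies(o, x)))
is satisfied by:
  {x: True}


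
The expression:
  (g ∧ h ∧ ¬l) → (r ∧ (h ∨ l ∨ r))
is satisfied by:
  {r: True, l: True, h: False, g: False}
  {r: True, h: False, l: False, g: False}
  {l: True, r: False, h: False, g: False}
  {r: False, h: False, l: False, g: False}
  {g: True, r: True, l: True, h: False}
  {g: True, r: True, h: False, l: False}
  {g: True, l: True, r: False, h: False}
  {g: True, r: False, h: False, l: False}
  {r: True, h: True, l: True, g: False}
  {r: True, h: True, g: False, l: False}
  {h: True, l: True, g: False, r: False}
  {h: True, g: False, l: False, r: False}
  {r: True, h: True, g: True, l: True}
  {r: True, h: True, g: True, l: False}
  {h: True, g: True, l: True, r: False}


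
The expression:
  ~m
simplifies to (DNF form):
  ~m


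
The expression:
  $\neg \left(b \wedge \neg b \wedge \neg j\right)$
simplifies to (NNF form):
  $\text{True}$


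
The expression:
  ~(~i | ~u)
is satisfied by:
  {i: True, u: True}


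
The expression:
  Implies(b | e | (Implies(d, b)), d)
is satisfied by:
  {d: True}


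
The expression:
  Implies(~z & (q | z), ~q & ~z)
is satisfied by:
  {z: True, q: False}
  {q: False, z: False}
  {q: True, z: True}


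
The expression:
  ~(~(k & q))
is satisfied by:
  {q: True, k: True}


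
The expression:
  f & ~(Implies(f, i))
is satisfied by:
  {f: True, i: False}


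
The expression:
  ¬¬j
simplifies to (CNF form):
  j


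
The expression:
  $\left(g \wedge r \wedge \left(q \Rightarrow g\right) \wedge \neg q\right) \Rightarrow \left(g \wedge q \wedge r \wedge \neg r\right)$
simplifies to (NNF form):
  $q \vee \neg g \vee \neg r$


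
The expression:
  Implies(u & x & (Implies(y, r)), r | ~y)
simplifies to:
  True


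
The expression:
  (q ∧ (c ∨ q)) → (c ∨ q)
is always true.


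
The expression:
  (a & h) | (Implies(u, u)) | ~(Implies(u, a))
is always true.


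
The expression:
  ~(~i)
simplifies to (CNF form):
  i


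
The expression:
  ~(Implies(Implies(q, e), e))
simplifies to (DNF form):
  ~e & ~q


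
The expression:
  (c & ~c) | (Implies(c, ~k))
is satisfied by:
  {k: False, c: False}
  {c: True, k: False}
  {k: True, c: False}


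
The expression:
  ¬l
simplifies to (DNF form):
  ¬l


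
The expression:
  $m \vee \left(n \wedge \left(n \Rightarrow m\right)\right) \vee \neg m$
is always true.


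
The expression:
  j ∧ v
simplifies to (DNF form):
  j ∧ v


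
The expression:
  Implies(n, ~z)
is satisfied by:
  {z: False, n: False}
  {n: True, z: False}
  {z: True, n: False}


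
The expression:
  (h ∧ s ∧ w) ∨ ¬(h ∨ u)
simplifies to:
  (h ∨ ¬u) ∧ (s ∨ ¬h) ∧ (w ∨ ¬h)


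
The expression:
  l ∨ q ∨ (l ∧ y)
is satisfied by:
  {q: True, l: True}
  {q: True, l: False}
  {l: True, q: False}


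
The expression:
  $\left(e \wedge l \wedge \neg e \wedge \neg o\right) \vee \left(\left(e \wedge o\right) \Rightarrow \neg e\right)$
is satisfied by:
  {e: False, o: False}
  {o: True, e: False}
  {e: True, o: False}


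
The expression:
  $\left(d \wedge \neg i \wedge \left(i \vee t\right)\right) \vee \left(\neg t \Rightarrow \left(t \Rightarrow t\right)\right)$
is always true.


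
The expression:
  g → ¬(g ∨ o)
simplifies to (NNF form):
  ¬g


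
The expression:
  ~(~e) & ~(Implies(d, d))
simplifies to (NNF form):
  False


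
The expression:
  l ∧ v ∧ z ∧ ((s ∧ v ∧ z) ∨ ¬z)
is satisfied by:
  {z: True, v: True, s: True, l: True}


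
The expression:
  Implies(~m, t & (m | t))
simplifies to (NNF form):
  m | t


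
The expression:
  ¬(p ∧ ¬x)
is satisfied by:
  {x: True, p: False}
  {p: False, x: False}
  {p: True, x: True}


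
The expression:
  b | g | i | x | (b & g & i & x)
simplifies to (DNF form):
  b | g | i | x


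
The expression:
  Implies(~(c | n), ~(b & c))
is always true.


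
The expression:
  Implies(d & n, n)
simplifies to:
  True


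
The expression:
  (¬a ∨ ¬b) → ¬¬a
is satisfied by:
  {a: True}


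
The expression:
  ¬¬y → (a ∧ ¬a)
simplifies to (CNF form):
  ¬y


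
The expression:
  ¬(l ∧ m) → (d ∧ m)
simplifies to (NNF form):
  m ∧ (d ∨ l)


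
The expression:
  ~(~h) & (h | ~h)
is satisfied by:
  {h: True}


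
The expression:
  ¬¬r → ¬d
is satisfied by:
  {d: False, r: False}
  {r: True, d: False}
  {d: True, r: False}


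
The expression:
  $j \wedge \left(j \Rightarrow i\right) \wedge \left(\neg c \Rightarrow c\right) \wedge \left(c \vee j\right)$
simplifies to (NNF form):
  $c \wedge i \wedge j$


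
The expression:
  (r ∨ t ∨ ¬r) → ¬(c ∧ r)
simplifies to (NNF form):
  ¬c ∨ ¬r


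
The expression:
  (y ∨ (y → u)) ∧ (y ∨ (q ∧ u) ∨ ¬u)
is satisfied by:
  {y: True, q: True, u: False}
  {y: True, u: False, q: False}
  {q: True, u: False, y: False}
  {q: False, u: False, y: False}
  {y: True, q: True, u: True}
  {y: True, u: True, q: False}
  {q: True, u: True, y: False}


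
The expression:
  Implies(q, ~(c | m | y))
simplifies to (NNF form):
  ~q | (~c & ~m & ~y)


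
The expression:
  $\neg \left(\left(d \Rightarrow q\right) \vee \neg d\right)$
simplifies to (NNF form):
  $d \wedge \neg q$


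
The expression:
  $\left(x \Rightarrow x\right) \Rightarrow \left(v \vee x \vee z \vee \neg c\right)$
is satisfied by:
  {x: True, z: True, v: True, c: False}
  {x: True, z: True, c: False, v: False}
  {x: True, v: True, c: False, z: False}
  {x: True, c: False, v: False, z: False}
  {z: True, v: True, c: False, x: False}
  {z: True, c: False, v: False, x: False}
  {v: True, z: False, c: False, x: False}
  {z: False, c: False, v: False, x: False}
  {z: True, x: True, c: True, v: True}
  {z: True, x: True, c: True, v: False}
  {x: True, c: True, v: True, z: False}
  {x: True, c: True, z: False, v: False}
  {v: True, c: True, z: True, x: False}
  {c: True, z: True, x: False, v: False}
  {c: True, v: True, x: False, z: False}


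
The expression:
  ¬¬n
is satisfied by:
  {n: True}


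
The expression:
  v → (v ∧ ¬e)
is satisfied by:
  {v: False, e: False}
  {e: True, v: False}
  {v: True, e: False}


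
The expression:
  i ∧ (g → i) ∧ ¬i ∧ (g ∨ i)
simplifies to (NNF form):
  False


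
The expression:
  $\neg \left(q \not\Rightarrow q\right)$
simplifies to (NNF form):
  $\text{True}$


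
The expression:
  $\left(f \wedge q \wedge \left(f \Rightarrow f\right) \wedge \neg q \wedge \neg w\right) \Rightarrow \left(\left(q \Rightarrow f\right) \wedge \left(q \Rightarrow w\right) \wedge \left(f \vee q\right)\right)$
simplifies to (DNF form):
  $\text{True}$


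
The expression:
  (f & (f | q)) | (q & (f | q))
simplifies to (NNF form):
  f | q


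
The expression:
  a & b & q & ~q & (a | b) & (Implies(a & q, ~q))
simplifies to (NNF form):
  False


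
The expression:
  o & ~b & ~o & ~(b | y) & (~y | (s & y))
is never true.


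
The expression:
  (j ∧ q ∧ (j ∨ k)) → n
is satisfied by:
  {n: True, q: False, j: False}
  {q: False, j: False, n: False}
  {j: True, n: True, q: False}
  {j: True, q: False, n: False}
  {n: True, q: True, j: False}
  {q: True, n: False, j: False}
  {j: True, q: True, n: True}


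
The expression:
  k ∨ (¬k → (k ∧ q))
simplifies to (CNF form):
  k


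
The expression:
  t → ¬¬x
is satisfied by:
  {x: True, t: False}
  {t: False, x: False}
  {t: True, x: True}


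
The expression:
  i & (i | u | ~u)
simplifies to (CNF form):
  i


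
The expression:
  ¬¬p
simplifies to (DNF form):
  p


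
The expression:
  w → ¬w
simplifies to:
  ¬w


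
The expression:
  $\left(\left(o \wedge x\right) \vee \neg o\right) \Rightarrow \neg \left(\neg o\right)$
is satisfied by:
  {o: True}


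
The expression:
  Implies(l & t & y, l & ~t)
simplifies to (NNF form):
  ~l | ~t | ~y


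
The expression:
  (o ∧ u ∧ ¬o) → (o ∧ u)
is always true.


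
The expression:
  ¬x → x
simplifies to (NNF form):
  x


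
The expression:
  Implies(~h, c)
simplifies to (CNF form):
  c | h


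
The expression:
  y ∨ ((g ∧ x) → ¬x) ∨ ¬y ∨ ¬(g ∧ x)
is always true.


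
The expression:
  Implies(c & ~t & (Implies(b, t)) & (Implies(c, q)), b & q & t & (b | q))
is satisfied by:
  {b: True, t: True, c: False, q: False}
  {b: True, c: False, q: False, t: False}
  {t: True, c: False, q: False, b: False}
  {t: False, c: False, q: False, b: False}
  {b: True, q: True, t: True, c: False}
  {b: True, q: True, t: False, c: False}
  {q: True, t: True, b: False, c: False}
  {q: True, b: False, c: False, t: False}
  {t: True, b: True, c: True, q: False}
  {b: True, c: True, t: False, q: False}
  {t: True, c: True, b: False, q: False}
  {c: True, b: False, q: False, t: False}
  {b: True, q: True, c: True, t: True}
  {b: True, q: True, c: True, t: False}
  {q: True, c: True, t: True, b: False}


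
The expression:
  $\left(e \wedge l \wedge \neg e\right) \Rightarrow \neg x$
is always true.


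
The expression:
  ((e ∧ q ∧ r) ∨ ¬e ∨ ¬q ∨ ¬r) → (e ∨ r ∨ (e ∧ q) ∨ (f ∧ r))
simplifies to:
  e ∨ r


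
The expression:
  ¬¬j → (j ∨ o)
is always true.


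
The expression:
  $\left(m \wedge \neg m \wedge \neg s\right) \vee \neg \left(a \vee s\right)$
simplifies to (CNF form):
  $\neg a \wedge \neg s$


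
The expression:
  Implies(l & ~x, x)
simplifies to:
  x | ~l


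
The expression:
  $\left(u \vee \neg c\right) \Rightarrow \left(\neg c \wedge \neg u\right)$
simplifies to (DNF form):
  $\neg u$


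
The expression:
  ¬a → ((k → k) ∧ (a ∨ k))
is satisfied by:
  {a: True, k: True}
  {a: True, k: False}
  {k: True, a: False}


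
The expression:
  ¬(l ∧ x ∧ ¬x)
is always true.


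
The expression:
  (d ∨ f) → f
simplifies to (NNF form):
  f ∨ ¬d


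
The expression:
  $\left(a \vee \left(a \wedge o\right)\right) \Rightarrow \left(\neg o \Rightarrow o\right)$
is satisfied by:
  {o: True, a: False}
  {a: False, o: False}
  {a: True, o: True}


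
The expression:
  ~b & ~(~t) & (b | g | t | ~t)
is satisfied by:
  {t: True, b: False}


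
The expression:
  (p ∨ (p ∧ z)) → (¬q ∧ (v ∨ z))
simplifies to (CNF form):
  (¬p ∨ ¬q) ∧ (v ∨ z ∨ ¬p) ∧ (v ∨ ¬p ∨ ¬q) ∧ (z ∨ ¬p ∨ ¬q)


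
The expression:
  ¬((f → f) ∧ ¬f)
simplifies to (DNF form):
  f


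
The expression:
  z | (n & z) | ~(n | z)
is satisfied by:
  {z: True, n: False}
  {n: False, z: False}
  {n: True, z: True}


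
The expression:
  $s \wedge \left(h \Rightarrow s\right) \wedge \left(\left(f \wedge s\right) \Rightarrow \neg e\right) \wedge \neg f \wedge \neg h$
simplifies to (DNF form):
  $s \wedge \neg f \wedge \neg h$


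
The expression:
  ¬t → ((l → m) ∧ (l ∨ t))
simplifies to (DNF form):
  t ∨ (l ∧ m)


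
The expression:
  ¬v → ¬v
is always true.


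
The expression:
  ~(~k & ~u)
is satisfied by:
  {k: True, u: True}
  {k: True, u: False}
  {u: True, k: False}


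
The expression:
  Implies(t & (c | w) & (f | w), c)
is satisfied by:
  {c: True, w: False, t: False}
  {w: False, t: False, c: False}
  {c: True, t: True, w: False}
  {t: True, w: False, c: False}
  {c: True, w: True, t: False}
  {w: True, c: False, t: False}
  {c: True, t: True, w: True}


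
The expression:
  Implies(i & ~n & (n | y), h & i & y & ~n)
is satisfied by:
  {n: True, h: True, y: False, i: False}
  {n: True, h: False, y: False, i: False}
  {h: True, n: False, y: False, i: False}
  {n: False, h: False, y: False, i: False}
  {n: True, i: True, h: True, y: False}
  {n: True, i: True, h: False, y: False}
  {i: True, h: True, n: False, y: False}
  {i: True, n: False, h: False, y: False}
  {n: True, y: True, h: True, i: False}
  {n: True, y: True, h: False, i: False}
  {y: True, h: True, n: False, i: False}
  {y: True, n: False, h: False, i: False}
  {i: True, y: True, n: True, h: True}
  {i: True, y: True, n: True, h: False}
  {i: True, y: True, h: True, n: False}


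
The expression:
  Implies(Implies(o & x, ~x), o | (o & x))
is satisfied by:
  {o: True}


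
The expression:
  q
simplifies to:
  q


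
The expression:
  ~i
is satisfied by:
  {i: False}


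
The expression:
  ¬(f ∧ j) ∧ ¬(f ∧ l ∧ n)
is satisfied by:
  {j: False, l: False, f: False, n: False}
  {n: True, j: False, l: False, f: False}
  {l: True, n: False, j: False, f: False}
  {n: True, l: True, j: False, f: False}
  {j: True, n: False, l: False, f: False}
  {n: True, j: True, l: False, f: False}
  {l: True, j: True, n: False, f: False}
  {n: True, l: True, j: True, f: False}
  {f: True, n: False, j: False, l: False}
  {f: True, n: True, j: False, l: False}
  {f: True, l: True, n: False, j: False}


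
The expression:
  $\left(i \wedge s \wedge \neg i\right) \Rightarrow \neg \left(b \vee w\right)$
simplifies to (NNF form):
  $\text{True}$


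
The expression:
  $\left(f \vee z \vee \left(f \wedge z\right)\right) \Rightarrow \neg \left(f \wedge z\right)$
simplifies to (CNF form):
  $\neg f \vee \neg z$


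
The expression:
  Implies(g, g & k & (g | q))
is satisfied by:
  {k: True, g: False}
  {g: False, k: False}
  {g: True, k: True}


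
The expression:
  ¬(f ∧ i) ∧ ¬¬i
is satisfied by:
  {i: True, f: False}


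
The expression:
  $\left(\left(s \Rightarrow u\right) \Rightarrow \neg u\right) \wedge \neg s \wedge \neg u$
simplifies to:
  $\neg s \wedge \neg u$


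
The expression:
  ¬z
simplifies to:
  ¬z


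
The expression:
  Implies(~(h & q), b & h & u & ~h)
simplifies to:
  h & q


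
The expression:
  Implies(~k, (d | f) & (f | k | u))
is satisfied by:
  {k: True, u: True, f: True, d: True}
  {k: True, u: True, f: True, d: False}
  {k: True, f: True, d: True, u: False}
  {k: True, f: True, d: False, u: False}
  {k: True, u: True, d: True, f: False}
  {k: True, u: True, d: False, f: False}
  {k: True, d: True, f: False, u: False}
  {k: True, d: False, f: False, u: False}
  {u: True, f: True, d: True, k: False}
  {u: True, f: True, d: False, k: False}
  {f: True, d: True, k: False, u: False}
  {f: True, k: False, d: False, u: False}
  {u: True, d: True, k: False, f: False}


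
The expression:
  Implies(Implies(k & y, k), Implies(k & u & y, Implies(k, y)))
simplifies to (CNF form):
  True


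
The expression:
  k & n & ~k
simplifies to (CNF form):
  False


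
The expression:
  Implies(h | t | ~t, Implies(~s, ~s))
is always true.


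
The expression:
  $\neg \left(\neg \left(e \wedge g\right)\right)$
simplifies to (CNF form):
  $e \wedge g$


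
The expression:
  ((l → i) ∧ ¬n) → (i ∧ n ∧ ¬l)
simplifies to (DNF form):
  n ∨ (l ∧ ¬i)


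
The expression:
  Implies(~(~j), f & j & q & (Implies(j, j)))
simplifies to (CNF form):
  (f | ~j) & (q | ~j)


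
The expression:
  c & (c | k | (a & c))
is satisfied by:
  {c: True}


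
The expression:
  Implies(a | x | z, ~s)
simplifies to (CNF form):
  (~a | ~s) & (~s | ~x) & (~s | ~z)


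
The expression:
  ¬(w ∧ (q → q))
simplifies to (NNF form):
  ¬w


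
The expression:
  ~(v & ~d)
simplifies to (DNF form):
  d | ~v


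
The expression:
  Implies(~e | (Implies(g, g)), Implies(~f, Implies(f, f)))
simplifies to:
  True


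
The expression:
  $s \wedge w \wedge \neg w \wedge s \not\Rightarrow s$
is never true.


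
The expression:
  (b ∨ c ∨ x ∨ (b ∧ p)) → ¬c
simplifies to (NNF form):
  ¬c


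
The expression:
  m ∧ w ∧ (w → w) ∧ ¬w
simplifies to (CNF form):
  False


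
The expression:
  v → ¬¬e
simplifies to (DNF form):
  e ∨ ¬v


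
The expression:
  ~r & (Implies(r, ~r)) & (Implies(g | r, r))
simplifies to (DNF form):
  ~g & ~r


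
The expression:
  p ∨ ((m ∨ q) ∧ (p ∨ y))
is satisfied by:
  {q: True, m: True, p: True, y: True}
  {q: True, p: True, y: True, m: False}
  {m: True, p: True, y: True, q: False}
  {p: True, y: True, m: False, q: False}
  {m: True, p: True, q: True, y: False}
  {p: True, q: True, m: False, y: False}
  {p: True, m: True, q: False, y: False}
  {p: True, q: False, y: False, m: False}
  {m: True, q: True, y: True, p: False}
  {q: True, y: True, m: False, p: False}
  {m: True, y: True, q: False, p: False}


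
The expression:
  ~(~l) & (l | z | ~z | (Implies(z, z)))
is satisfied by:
  {l: True}


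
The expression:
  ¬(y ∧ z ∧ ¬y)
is always true.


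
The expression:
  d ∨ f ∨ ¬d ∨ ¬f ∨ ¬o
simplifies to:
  True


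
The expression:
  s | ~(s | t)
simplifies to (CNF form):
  s | ~t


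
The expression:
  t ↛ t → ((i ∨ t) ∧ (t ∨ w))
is always true.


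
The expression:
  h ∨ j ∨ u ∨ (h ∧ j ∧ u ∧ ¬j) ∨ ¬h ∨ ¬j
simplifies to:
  True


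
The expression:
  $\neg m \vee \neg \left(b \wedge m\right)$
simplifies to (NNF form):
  $\neg b \vee \neg m$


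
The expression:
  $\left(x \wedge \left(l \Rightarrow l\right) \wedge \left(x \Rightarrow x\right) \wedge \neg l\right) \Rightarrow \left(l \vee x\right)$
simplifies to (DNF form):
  $\text{True}$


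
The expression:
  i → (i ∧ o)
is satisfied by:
  {o: True, i: False}
  {i: False, o: False}
  {i: True, o: True}


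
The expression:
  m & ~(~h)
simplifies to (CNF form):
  h & m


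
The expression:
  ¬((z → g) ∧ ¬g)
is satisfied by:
  {z: True, g: True}
  {z: True, g: False}
  {g: True, z: False}


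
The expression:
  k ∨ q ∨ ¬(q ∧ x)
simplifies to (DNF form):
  True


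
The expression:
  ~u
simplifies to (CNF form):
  ~u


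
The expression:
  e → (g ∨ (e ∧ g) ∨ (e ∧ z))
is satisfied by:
  {z: True, g: True, e: False}
  {z: True, e: False, g: False}
  {g: True, e: False, z: False}
  {g: False, e: False, z: False}
  {z: True, g: True, e: True}
  {z: True, e: True, g: False}
  {g: True, e: True, z: False}


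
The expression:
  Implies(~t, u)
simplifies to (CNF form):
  t | u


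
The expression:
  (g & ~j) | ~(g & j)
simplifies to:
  ~g | ~j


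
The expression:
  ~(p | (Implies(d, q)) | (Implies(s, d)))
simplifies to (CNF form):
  False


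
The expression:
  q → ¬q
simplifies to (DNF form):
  ¬q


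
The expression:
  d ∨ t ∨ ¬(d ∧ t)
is always true.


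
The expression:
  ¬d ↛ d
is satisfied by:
  {d: False}


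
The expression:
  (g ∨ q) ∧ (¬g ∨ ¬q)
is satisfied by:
  {q: True, g: False}
  {g: True, q: False}


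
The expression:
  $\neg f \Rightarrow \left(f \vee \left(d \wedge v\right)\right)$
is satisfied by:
  {v: True, f: True, d: True}
  {v: True, f: True, d: False}
  {f: True, d: True, v: False}
  {f: True, d: False, v: False}
  {v: True, d: True, f: False}


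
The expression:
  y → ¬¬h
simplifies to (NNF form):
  h ∨ ¬y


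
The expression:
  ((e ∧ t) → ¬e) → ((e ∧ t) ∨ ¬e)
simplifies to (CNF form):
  t ∨ ¬e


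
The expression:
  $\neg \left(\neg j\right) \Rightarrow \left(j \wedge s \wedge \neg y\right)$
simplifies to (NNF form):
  $\left(s \wedge \neg y\right) \vee \neg j$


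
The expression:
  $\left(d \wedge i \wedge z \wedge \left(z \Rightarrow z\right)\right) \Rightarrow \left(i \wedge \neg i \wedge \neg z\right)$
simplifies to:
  $\neg d \vee \neg i \vee \neg z$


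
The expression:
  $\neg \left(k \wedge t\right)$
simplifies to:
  $\neg k \vee \neg t$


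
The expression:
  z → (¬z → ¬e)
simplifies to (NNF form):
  True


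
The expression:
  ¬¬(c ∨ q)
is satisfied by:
  {q: True, c: True}
  {q: True, c: False}
  {c: True, q: False}


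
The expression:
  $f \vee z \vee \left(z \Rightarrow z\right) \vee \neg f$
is always true.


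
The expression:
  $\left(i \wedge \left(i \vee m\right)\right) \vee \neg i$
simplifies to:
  $\text{True}$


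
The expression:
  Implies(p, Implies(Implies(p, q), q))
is always true.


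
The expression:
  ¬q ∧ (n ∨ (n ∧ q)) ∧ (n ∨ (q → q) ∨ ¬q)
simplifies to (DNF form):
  n ∧ ¬q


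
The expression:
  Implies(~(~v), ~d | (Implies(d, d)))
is always true.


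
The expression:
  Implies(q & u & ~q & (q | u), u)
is always true.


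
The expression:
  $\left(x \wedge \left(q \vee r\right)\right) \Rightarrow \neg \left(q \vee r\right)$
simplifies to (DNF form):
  $\left(\neg q \wedge \neg r\right) \vee \neg x$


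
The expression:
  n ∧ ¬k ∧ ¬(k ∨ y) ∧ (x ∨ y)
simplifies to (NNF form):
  n ∧ x ∧ ¬k ∧ ¬y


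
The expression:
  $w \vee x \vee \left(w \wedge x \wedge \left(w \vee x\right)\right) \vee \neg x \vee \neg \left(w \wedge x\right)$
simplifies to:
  $\text{True}$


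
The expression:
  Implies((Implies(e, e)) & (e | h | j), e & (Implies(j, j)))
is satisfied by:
  {e: True, j: False, h: False}
  {e: True, h: True, j: False}
  {e: True, j: True, h: False}
  {e: True, h: True, j: True}
  {h: False, j: False, e: False}


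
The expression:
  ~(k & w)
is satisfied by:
  {w: False, k: False}
  {k: True, w: False}
  {w: True, k: False}


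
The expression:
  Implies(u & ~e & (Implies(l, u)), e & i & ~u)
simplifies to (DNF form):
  e | ~u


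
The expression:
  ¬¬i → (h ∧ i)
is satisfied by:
  {h: True, i: False}
  {i: False, h: False}
  {i: True, h: True}


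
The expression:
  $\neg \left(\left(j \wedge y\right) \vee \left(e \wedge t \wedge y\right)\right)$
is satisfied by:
  {e: False, t: False, y: False, j: False}
  {t: True, j: False, e: False, y: False}
  {e: True, j: False, t: False, y: False}
  {t: True, e: True, j: False, y: False}
  {j: True, e: False, t: False, y: False}
  {j: True, t: True, e: False, y: False}
  {j: True, e: True, t: False, y: False}
  {j: True, t: True, e: True, y: False}
  {y: True, j: False, e: False, t: False}
  {y: True, t: True, j: False, e: False}
  {y: True, e: True, j: False, t: False}


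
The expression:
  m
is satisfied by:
  {m: True}


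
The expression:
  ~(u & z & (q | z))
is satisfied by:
  {u: False, z: False}
  {z: True, u: False}
  {u: True, z: False}


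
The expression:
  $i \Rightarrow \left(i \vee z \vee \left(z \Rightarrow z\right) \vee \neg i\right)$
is always true.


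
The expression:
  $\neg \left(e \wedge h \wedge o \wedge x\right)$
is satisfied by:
  {h: False, e: False, o: False, x: False}
  {x: True, h: False, e: False, o: False}
  {o: True, h: False, e: False, x: False}
  {x: True, o: True, h: False, e: False}
  {e: True, x: False, h: False, o: False}
  {x: True, e: True, h: False, o: False}
  {o: True, e: True, x: False, h: False}
  {x: True, o: True, e: True, h: False}
  {h: True, o: False, e: False, x: False}
  {x: True, h: True, o: False, e: False}
  {o: True, h: True, x: False, e: False}
  {x: True, o: True, h: True, e: False}
  {e: True, h: True, o: False, x: False}
  {x: True, e: True, h: True, o: False}
  {o: True, e: True, h: True, x: False}


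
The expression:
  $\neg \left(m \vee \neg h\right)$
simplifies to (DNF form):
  $h \wedge \neg m$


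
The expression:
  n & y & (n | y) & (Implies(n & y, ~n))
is never true.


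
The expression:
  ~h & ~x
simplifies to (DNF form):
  ~h & ~x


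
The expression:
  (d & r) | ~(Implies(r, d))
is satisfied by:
  {r: True}


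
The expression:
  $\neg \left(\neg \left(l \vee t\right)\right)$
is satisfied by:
  {t: True, l: True}
  {t: True, l: False}
  {l: True, t: False}


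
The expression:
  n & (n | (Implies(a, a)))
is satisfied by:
  {n: True}


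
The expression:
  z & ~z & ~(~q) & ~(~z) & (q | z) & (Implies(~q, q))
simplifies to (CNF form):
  False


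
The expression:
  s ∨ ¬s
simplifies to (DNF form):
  True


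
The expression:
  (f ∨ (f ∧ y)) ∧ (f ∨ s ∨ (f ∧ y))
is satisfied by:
  {f: True}


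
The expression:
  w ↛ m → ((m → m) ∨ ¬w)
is always true.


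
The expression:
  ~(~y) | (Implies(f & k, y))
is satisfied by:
  {y: True, k: False, f: False}
  {k: False, f: False, y: False}
  {f: True, y: True, k: False}
  {f: True, k: False, y: False}
  {y: True, k: True, f: False}
  {k: True, y: False, f: False}
  {f: True, k: True, y: True}


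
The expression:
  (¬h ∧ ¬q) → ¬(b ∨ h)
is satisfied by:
  {q: True, h: True, b: False}
  {q: True, h: False, b: False}
  {h: True, q: False, b: False}
  {q: False, h: False, b: False}
  {b: True, q: True, h: True}
  {b: True, q: True, h: False}
  {b: True, h: True, q: False}


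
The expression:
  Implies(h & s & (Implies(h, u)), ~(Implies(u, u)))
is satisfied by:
  {s: False, u: False, h: False}
  {h: True, s: False, u: False}
  {u: True, s: False, h: False}
  {h: True, u: True, s: False}
  {s: True, h: False, u: False}
  {h: True, s: True, u: False}
  {u: True, s: True, h: False}


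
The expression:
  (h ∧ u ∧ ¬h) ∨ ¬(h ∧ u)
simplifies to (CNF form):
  ¬h ∨ ¬u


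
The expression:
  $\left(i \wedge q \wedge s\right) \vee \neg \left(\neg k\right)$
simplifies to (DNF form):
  $k \vee \left(i \wedge q \wedge s\right)$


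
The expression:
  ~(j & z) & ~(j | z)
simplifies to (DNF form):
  ~j & ~z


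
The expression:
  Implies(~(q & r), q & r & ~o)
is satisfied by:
  {r: True, q: True}


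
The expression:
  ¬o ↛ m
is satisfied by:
  {m: True, o: False}
  {o: False, m: False}
  {o: True, m: True}


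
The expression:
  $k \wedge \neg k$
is never true.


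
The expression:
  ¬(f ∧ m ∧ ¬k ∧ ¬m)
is always true.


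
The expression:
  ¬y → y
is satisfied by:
  {y: True}


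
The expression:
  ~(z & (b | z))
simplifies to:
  ~z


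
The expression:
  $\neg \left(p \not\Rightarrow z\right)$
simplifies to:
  $z \vee \neg p$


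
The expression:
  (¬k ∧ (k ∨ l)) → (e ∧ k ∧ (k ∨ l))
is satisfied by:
  {k: True, l: False}
  {l: False, k: False}
  {l: True, k: True}


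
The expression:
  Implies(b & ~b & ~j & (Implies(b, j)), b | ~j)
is always true.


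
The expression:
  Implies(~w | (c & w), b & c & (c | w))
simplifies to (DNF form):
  (b & c) | (w & ~c)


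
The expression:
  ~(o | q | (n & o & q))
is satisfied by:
  {q: False, o: False}


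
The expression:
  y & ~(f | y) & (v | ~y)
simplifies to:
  False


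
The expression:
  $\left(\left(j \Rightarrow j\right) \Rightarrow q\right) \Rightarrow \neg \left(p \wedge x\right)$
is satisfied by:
  {p: False, q: False, x: False}
  {x: True, p: False, q: False}
  {q: True, p: False, x: False}
  {x: True, q: True, p: False}
  {p: True, x: False, q: False}
  {x: True, p: True, q: False}
  {q: True, p: True, x: False}


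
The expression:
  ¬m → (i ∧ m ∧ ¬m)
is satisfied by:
  {m: True}


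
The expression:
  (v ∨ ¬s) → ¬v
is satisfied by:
  {v: False}


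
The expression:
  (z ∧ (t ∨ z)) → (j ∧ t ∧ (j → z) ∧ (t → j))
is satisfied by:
  {j: True, t: True, z: False}
  {j: True, t: False, z: False}
  {t: True, j: False, z: False}
  {j: False, t: False, z: False}
  {z: True, j: True, t: True}


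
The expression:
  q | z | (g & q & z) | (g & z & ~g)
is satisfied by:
  {q: True, z: True}
  {q: True, z: False}
  {z: True, q: False}


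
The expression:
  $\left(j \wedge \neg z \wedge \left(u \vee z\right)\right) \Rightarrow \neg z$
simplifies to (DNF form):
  $\text{True}$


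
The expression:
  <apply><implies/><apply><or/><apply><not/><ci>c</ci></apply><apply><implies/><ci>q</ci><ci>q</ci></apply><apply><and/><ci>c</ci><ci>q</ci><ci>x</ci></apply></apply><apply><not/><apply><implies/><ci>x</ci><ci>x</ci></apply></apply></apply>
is never true.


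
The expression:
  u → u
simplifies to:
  True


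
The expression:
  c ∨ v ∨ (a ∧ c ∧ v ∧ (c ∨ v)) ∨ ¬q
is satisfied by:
  {c: True, v: True, q: False}
  {c: True, v: False, q: False}
  {v: True, c: False, q: False}
  {c: False, v: False, q: False}
  {q: True, c: True, v: True}
  {q: True, c: True, v: False}
  {q: True, v: True, c: False}


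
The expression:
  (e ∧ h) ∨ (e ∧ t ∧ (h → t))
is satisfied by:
  {e: True, t: True, h: True}
  {e: True, t: True, h: False}
  {e: True, h: True, t: False}


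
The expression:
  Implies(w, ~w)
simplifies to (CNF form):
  ~w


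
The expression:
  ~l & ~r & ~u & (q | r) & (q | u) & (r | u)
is never true.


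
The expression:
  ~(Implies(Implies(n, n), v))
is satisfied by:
  {v: False}


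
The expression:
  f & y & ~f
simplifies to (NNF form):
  False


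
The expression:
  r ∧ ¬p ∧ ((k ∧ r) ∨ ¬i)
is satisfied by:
  {r: True, k: True, i: False, p: False}
  {r: True, k: False, i: False, p: False}
  {r: True, i: True, k: True, p: False}


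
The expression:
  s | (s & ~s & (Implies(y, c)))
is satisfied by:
  {s: True}


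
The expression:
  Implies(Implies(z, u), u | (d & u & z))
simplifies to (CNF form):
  u | z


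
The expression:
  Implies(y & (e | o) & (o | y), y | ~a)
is always true.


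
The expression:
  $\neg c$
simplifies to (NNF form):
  $\neg c$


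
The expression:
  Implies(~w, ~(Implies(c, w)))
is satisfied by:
  {c: True, w: True}
  {c: True, w: False}
  {w: True, c: False}


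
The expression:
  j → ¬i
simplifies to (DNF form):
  ¬i ∨ ¬j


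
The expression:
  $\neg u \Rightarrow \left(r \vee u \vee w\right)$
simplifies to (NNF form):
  $r \vee u \vee w$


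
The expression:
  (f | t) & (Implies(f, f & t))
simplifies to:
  t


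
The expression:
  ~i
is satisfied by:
  {i: False}


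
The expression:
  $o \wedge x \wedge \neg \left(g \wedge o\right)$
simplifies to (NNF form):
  $o \wedge x \wedge \neg g$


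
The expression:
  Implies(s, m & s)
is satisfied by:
  {m: True, s: False}
  {s: False, m: False}
  {s: True, m: True}


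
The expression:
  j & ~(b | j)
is never true.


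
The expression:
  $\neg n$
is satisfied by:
  {n: False}


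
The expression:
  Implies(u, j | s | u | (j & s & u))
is always true.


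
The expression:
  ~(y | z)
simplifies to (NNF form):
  ~y & ~z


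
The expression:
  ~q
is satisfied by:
  {q: False}


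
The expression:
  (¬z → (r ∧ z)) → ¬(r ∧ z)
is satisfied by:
  {z: False, r: False}
  {r: True, z: False}
  {z: True, r: False}


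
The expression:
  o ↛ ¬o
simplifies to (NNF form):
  o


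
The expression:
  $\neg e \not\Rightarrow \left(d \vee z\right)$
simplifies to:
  $\neg d \wedge \neg e \wedge \neg z$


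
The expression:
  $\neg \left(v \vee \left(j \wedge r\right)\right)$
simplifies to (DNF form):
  $\left(\neg j \wedge \neg v\right) \vee \left(\neg r \wedge \neg v\right)$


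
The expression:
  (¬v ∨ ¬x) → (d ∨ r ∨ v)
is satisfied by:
  {r: True, d: True, v: True}
  {r: True, d: True, v: False}
  {r: True, v: True, d: False}
  {r: True, v: False, d: False}
  {d: True, v: True, r: False}
  {d: True, v: False, r: False}
  {v: True, d: False, r: False}


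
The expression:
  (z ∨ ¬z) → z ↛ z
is never true.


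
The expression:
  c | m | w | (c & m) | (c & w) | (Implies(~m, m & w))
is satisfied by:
  {c: True, m: True, w: True}
  {c: True, m: True, w: False}
  {c: True, w: True, m: False}
  {c: True, w: False, m: False}
  {m: True, w: True, c: False}
  {m: True, w: False, c: False}
  {w: True, m: False, c: False}


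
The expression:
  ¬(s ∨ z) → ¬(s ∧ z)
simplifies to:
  True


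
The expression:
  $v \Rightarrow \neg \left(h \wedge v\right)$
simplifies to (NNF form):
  $\neg h \vee \neg v$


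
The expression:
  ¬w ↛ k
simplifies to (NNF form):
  k ∨ ¬w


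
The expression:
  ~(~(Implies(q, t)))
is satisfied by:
  {t: True, q: False}
  {q: False, t: False}
  {q: True, t: True}


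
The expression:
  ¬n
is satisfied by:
  {n: False}


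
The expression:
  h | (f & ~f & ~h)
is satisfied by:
  {h: True}


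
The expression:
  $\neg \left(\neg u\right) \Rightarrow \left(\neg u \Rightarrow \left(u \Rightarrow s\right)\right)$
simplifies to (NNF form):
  $\text{True}$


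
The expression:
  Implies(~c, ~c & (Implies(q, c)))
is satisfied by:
  {c: True, q: False}
  {q: False, c: False}
  {q: True, c: True}


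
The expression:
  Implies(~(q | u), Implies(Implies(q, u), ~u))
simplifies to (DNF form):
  True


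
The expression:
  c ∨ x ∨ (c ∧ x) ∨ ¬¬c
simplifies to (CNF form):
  c ∨ x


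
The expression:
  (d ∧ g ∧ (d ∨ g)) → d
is always true.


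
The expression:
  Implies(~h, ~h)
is always true.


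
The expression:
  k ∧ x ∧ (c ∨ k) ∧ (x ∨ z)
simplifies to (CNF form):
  k ∧ x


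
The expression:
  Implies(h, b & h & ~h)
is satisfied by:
  {h: False}


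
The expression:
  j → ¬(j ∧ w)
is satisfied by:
  {w: False, j: False}
  {j: True, w: False}
  {w: True, j: False}


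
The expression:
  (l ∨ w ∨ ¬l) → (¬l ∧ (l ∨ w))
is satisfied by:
  {w: True, l: False}


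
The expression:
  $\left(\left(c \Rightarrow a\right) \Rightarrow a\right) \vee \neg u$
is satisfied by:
  {a: True, c: True, u: False}
  {a: True, u: False, c: False}
  {c: True, u: False, a: False}
  {c: False, u: False, a: False}
  {a: True, c: True, u: True}
  {a: True, u: True, c: False}
  {c: True, u: True, a: False}


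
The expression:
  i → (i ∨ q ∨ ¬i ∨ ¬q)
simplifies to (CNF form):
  True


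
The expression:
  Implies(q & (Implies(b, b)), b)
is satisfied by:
  {b: True, q: False}
  {q: False, b: False}
  {q: True, b: True}


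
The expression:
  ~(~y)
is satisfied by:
  {y: True}


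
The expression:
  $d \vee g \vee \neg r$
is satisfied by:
  {d: True, g: True, r: False}
  {d: True, g: False, r: False}
  {g: True, d: False, r: False}
  {d: False, g: False, r: False}
  {r: True, d: True, g: True}
  {r: True, d: True, g: False}
  {r: True, g: True, d: False}


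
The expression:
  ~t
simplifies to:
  ~t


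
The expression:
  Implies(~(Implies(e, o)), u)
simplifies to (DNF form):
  o | u | ~e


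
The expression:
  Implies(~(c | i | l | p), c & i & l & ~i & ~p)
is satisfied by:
  {i: True, c: True, l: True, p: True}
  {i: True, c: True, l: True, p: False}
  {i: True, c: True, p: True, l: False}
  {i: True, c: True, p: False, l: False}
  {i: True, l: True, p: True, c: False}
  {i: True, l: True, p: False, c: False}
  {i: True, l: False, p: True, c: False}
  {i: True, l: False, p: False, c: False}
  {c: True, l: True, p: True, i: False}
  {c: True, l: True, p: False, i: False}
  {c: True, p: True, l: False, i: False}
  {c: True, p: False, l: False, i: False}
  {l: True, p: True, c: False, i: False}
  {l: True, c: False, p: False, i: False}
  {p: True, c: False, l: False, i: False}


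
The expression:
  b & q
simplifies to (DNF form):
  b & q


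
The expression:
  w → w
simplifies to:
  True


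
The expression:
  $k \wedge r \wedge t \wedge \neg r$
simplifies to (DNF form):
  $\text{False}$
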